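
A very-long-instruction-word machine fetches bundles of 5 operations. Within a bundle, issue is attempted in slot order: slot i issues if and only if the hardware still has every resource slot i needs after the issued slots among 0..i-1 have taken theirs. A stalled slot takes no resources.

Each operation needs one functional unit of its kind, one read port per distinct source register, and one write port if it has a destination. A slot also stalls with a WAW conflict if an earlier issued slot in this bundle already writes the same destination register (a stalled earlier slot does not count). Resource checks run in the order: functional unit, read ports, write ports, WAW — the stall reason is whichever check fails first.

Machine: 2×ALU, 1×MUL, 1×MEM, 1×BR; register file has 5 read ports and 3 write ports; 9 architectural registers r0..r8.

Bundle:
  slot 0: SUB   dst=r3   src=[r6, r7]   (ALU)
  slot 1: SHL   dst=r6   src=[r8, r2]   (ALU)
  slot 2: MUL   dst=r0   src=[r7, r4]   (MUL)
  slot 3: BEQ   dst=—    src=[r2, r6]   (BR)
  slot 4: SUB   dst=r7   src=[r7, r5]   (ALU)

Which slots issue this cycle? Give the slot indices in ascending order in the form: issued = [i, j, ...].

issued = [0, 1]

#0 ALU src=r6,r7 dispatched  <A:1 Mu:1 Ld:1 B:1 rd:3 wr:2>
#1 ALU src=r8,r2 dispatched  <A:0 Mu:1 Ld:1 B:1 rd:1 wr:1>
#2 MUL src=r7,r4 held:RD_PORT  <A:0 Mu:1 Ld:1 B:1 rd:1 wr:1>
#3 BR src=r2,r6 held:RD_PORT  <A:0 Mu:1 Ld:1 B:1 rd:1 wr:1>
#4 ALU src=r7,r5 held:FU  <A:0 Mu:1 Ld:1 B:1 rd:1 wr:1>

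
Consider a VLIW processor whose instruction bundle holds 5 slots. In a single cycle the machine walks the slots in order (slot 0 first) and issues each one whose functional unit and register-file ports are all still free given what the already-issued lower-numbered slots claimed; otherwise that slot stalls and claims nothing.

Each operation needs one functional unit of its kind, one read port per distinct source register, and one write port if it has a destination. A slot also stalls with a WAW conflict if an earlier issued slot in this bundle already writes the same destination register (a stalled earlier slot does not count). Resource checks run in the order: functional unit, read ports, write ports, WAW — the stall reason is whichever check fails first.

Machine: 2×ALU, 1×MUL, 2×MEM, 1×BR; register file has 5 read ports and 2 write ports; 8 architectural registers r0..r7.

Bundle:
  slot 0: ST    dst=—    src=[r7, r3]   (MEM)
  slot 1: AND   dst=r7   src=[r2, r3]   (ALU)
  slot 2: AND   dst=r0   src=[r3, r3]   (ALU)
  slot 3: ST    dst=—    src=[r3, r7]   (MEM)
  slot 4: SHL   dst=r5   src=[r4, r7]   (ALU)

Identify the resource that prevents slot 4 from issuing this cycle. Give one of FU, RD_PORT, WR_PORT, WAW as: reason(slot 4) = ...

reason(slot 4) = FU

  0. MEM ⇒ go  {2A/1Mu/1Ld/1B | 3r 2w}
  1. ALU→r7 ⇒ go  {1A/1Mu/1Ld/1B | 1r 1w}
  2. ALU→r0 ⇒ go  {0A/1Mu/1Ld/1B | 0r 0w}
  3. MEM ⇒ no(RD_PORT)  {0A/1Mu/1Ld/1B | 0r 0w}
  4. ALU→r5 ⇒ no(FU)  {0A/1Mu/1Ld/1B | 0r 0w}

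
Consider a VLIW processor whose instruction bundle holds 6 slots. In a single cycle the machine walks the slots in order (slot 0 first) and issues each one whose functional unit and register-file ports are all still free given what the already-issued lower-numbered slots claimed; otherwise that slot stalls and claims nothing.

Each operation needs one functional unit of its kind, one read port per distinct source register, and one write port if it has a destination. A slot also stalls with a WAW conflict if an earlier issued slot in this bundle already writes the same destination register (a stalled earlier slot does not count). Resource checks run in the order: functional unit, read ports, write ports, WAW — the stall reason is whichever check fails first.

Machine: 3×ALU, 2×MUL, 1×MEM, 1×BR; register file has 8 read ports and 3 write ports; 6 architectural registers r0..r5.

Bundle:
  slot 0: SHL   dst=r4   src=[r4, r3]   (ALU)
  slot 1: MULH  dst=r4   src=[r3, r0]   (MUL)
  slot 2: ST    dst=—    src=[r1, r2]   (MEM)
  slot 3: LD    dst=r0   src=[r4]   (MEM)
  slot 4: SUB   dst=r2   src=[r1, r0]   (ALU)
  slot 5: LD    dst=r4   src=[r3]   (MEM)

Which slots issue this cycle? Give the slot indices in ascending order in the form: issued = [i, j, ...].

#0 ALU src=r4,r3 dispatched  <A:2 Mu:2 Ld:1 B:1 rd:6 wr:2>
#1 MUL src=r3,r0 held:WAW  <A:2 Mu:2 Ld:1 B:1 rd:6 wr:2>
#2 MEM src=r1,r2 dispatched  <A:2 Mu:2 Ld:0 B:1 rd:4 wr:2>
#3 MEM src=r4 held:FU  <A:2 Mu:2 Ld:0 B:1 rd:4 wr:2>
#4 ALU src=r1,r0 dispatched  <A:1 Mu:2 Ld:0 B:1 rd:2 wr:1>
#5 MEM src=r3 held:FU  <A:1 Mu:2 Ld:0 B:1 rd:2 wr:1>

issued = [0, 2, 4]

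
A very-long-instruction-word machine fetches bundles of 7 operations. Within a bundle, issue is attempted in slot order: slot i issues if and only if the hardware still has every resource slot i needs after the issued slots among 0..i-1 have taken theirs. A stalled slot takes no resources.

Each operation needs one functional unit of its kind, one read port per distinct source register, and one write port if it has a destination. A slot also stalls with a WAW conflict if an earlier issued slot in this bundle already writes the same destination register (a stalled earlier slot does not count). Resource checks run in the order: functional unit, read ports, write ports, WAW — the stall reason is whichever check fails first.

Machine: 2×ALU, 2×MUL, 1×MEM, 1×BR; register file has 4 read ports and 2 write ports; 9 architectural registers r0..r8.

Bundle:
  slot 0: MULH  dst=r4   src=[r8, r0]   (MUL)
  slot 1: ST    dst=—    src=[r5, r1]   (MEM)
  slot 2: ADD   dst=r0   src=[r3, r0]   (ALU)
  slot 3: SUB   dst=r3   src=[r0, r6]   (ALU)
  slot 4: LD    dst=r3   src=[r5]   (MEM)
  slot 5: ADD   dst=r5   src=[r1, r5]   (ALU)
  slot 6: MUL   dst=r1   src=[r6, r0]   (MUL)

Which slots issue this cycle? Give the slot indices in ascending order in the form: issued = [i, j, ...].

issued = [0, 1]

[0] MUL needs rd=2 wr=1: ok; after: ALU=2 MUL=1 MEM=1 BR=1, R=2, W=1
[1] MEM needs rd=2 wr=0: ok; after: ALU=2 MUL=1 MEM=0 BR=1, R=0, W=1
[2] ALU needs rd=2 wr=1: RD_PORT; after: ALU=2 MUL=1 MEM=0 BR=1, R=0, W=1
[3] ALU needs rd=2 wr=1: RD_PORT; after: ALU=2 MUL=1 MEM=0 BR=1, R=0, W=1
[4] MEM needs rd=1 wr=1: FU; after: ALU=2 MUL=1 MEM=0 BR=1, R=0, W=1
[5] ALU needs rd=2 wr=1: RD_PORT; after: ALU=2 MUL=1 MEM=0 BR=1, R=0, W=1
[6] MUL needs rd=2 wr=1: RD_PORT; after: ALU=2 MUL=1 MEM=0 BR=1, R=0, W=1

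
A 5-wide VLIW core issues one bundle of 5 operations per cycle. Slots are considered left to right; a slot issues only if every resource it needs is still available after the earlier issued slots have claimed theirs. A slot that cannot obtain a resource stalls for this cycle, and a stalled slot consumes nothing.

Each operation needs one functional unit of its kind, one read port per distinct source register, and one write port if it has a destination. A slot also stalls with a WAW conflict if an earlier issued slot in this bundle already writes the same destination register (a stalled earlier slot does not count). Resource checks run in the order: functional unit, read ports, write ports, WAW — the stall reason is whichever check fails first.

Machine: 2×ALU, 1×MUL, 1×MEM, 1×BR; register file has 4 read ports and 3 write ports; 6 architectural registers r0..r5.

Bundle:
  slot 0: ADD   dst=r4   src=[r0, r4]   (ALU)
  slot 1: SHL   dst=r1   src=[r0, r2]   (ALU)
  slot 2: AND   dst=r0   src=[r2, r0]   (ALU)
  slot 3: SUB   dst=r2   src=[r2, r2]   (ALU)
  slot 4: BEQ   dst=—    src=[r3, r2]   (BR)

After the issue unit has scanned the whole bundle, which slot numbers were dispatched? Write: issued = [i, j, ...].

(0) want 1×ALU +2rd +1wr — yes → AL1|MU1|ME1|BR1|rd2|wr2
(1) want 1×ALU +2rd +1wr — yes → AL0|MU1|ME1|BR1|rd0|wr1
(2) want 1×ALU +2rd +1wr — FU → AL0|MU1|ME1|BR1|rd0|wr1
(3) want 1×ALU +1rd +1wr — FU → AL0|MU1|ME1|BR1|rd0|wr1
(4) want 1×BR +2rd +0wr — RD_PORT → AL0|MU1|ME1|BR1|rd0|wr1

issued = [0, 1]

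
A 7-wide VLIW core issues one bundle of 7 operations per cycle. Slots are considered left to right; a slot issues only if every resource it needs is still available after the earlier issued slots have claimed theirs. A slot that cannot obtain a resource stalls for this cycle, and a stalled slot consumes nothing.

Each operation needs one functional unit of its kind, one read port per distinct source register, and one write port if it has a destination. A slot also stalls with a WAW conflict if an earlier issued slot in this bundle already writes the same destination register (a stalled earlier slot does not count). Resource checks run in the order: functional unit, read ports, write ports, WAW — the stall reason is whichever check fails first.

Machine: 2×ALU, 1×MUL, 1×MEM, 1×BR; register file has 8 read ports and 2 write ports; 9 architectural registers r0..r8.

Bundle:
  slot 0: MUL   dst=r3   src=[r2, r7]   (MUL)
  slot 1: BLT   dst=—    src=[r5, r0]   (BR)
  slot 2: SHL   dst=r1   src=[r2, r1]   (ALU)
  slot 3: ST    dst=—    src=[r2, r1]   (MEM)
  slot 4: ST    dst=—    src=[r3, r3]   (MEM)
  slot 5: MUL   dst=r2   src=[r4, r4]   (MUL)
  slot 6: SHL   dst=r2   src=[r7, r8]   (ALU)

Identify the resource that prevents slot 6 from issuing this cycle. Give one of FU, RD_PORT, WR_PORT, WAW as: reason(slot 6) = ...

reason(slot 6) = RD_PORT

[0] MUL needs rd=2 wr=1: ok; after: ALU=2 MUL=0 MEM=1 BR=1, R=6, W=1
[1] BR needs rd=2 wr=0: ok; after: ALU=2 MUL=0 MEM=1 BR=0, R=4, W=1
[2] ALU needs rd=2 wr=1: ok; after: ALU=1 MUL=0 MEM=1 BR=0, R=2, W=0
[3] MEM needs rd=2 wr=0: ok; after: ALU=1 MUL=0 MEM=0 BR=0, R=0, W=0
[4] MEM needs rd=1 wr=0: FU; after: ALU=1 MUL=0 MEM=0 BR=0, R=0, W=0
[5] MUL needs rd=1 wr=1: FU; after: ALU=1 MUL=0 MEM=0 BR=0, R=0, W=0
[6] ALU needs rd=2 wr=1: RD_PORT; after: ALU=1 MUL=0 MEM=0 BR=0, R=0, W=0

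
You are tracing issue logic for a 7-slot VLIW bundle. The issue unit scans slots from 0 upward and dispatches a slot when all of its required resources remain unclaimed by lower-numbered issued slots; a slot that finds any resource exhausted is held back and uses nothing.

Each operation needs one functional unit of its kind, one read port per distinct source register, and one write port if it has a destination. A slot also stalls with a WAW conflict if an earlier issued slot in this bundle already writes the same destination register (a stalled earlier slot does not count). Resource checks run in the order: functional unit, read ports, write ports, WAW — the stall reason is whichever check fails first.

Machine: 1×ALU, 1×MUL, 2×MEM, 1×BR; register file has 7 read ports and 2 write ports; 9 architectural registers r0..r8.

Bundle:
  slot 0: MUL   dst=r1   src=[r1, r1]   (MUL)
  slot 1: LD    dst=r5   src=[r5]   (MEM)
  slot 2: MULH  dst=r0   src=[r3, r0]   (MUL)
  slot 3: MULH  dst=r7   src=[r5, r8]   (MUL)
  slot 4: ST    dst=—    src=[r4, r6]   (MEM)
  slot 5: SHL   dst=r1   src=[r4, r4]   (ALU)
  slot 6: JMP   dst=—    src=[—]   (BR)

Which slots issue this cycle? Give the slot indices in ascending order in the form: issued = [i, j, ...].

issued = [0, 1, 4, 6]

slot 0 (MUL): ISSUE — free A1,Mu0,Ld2,B1 rp6 wp1
slot 1 (MEM): ISSUE — free A1,Mu0,Ld1,B1 rp5 wp0
slot 2 (MUL): stall FU — free A1,Mu0,Ld1,B1 rp5 wp0
slot 3 (MUL): stall FU — free A1,Mu0,Ld1,B1 rp5 wp0
slot 4 (MEM): ISSUE — free A1,Mu0,Ld0,B1 rp3 wp0
slot 5 (ALU): stall WR_PORT — free A1,Mu0,Ld0,B1 rp3 wp0
slot 6 (BR): ISSUE — free A1,Mu0,Ld0,B0 rp3 wp0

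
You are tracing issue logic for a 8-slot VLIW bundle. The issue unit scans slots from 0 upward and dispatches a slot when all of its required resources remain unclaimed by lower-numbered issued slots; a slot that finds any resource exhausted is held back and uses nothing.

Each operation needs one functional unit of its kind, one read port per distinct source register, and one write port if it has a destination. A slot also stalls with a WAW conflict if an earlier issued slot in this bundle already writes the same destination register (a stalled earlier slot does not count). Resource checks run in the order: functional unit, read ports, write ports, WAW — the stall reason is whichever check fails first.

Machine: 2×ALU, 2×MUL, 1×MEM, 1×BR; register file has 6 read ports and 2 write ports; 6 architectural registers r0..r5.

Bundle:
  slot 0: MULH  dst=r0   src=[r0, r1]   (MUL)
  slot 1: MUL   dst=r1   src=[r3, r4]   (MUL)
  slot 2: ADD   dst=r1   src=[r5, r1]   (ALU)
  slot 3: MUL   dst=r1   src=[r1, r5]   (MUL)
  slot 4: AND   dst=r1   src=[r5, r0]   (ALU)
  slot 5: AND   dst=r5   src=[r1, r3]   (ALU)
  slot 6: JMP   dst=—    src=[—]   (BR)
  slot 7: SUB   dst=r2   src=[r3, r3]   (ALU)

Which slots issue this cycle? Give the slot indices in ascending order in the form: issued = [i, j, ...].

issued = [0, 1, 6]

(0) want 1×MUL +2rd +1wr — yes → AL2|MU1|ME1|BR1|rd4|wr1
(1) want 1×MUL +2rd +1wr — yes → AL2|MU0|ME1|BR1|rd2|wr0
(2) want 1×ALU +2rd +1wr — WR_PORT → AL2|MU0|ME1|BR1|rd2|wr0
(3) want 1×MUL +2rd +1wr — FU → AL2|MU0|ME1|BR1|rd2|wr0
(4) want 1×ALU +2rd +1wr — WR_PORT → AL2|MU0|ME1|BR1|rd2|wr0
(5) want 1×ALU +2rd +1wr — WR_PORT → AL2|MU0|ME1|BR1|rd2|wr0
(6) want 1×BR +0rd +0wr — yes → AL2|MU0|ME1|BR0|rd2|wr0
(7) want 1×ALU +1rd +1wr — WR_PORT → AL2|MU0|ME1|BR0|rd2|wr0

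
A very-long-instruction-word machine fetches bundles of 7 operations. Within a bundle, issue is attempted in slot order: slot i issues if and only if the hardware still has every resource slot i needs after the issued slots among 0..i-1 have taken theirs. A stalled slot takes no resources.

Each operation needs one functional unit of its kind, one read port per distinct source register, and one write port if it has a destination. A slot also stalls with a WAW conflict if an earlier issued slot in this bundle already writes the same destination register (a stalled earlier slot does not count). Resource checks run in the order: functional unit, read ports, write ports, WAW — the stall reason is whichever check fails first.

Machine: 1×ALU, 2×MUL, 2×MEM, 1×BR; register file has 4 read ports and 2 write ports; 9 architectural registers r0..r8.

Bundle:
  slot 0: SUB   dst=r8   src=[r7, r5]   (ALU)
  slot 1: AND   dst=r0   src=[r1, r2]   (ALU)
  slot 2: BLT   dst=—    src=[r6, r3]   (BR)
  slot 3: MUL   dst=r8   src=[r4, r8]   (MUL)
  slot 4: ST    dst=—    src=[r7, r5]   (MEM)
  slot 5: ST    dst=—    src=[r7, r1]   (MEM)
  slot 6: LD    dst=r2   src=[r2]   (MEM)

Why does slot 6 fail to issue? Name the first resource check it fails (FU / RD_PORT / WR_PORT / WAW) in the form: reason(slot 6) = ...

reason(slot 6) = RD_PORT

slot 0 (ALU): ISSUE — free A0,Mu2,Ld2,B1 rp2 wp1
slot 1 (ALU): stall FU — free A0,Mu2,Ld2,B1 rp2 wp1
slot 2 (BR): ISSUE — free A0,Mu2,Ld2,B0 rp0 wp1
slot 3 (MUL): stall RD_PORT — free A0,Mu2,Ld2,B0 rp0 wp1
slot 4 (MEM): stall RD_PORT — free A0,Mu2,Ld2,B0 rp0 wp1
slot 5 (MEM): stall RD_PORT — free A0,Mu2,Ld2,B0 rp0 wp1
slot 6 (MEM): stall RD_PORT — free A0,Mu2,Ld2,B0 rp0 wp1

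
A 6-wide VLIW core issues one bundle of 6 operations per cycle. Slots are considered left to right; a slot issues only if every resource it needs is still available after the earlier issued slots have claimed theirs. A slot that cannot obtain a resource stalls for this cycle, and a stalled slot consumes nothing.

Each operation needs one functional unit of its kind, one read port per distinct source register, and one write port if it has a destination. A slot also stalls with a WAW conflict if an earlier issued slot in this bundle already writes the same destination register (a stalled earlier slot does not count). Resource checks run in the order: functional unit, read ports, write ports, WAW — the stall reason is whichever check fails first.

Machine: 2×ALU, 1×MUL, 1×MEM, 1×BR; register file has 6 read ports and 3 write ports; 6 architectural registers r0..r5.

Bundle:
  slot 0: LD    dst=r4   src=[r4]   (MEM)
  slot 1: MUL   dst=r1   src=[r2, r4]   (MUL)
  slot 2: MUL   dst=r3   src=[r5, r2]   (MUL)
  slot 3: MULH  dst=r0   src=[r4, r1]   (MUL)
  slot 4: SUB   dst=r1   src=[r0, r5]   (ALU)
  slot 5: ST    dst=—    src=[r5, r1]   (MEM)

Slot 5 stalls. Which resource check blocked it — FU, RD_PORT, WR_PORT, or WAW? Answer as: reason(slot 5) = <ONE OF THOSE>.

reason(slot 5) = FU

(0) want 1×MEM +1rd +1wr — yes → AL2|MU1|ME0|BR1|rd5|wr2
(1) want 1×MUL +2rd +1wr — yes → AL2|MU0|ME0|BR1|rd3|wr1
(2) want 1×MUL +2rd +1wr — FU → AL2|MU0|ME0|BR1|rd3|wr1
(3) want 1×MUL +2rd +1wr — FU → AL2|MU0|ME0|BR1|rd3|wr1
(4) want 1×ALU +2rd +1wr — WAW → AL2|MU0|ME0|BR1|rd3|wr1
(5) want 1×MEM +2rd +0wr — FU → AL2|MU0|ME0|BR1|rd3|wr1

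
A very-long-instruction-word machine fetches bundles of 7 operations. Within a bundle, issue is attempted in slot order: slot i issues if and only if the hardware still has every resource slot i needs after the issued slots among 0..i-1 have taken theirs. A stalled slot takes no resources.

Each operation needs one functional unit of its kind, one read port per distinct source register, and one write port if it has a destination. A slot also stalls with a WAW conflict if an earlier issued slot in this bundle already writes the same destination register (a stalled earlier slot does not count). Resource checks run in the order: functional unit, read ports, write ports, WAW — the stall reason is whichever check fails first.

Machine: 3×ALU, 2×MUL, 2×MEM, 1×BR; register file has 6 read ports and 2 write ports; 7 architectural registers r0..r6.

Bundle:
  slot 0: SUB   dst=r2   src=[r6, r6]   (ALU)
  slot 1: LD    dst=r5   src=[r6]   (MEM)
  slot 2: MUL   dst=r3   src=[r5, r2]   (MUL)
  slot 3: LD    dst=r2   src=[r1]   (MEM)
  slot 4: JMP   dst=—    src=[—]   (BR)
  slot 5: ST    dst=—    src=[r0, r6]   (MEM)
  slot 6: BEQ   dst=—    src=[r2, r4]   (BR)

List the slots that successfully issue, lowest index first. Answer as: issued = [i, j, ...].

[0] ALU needs rd=1 wr=1: ok; after: ALU=2 MUL=2 MEM=2 BR=1, R=5, W=1
[1] MEM needs rd=1 wr=1: ok; after: ALU=2 MUL=2 MEM=1 BR=1, R=4, W=0
[2] MUL needs rd=2 wr=1: WR_PORT; after: ALU=2 MUL=2 MEM=1 BR=1, R=4, W=0
[3] MEM needs rd=1 wr=1: WR_PORT; after: ALU=2 MUL=2 MEM=1 BR=1, R=4, W=0
[4] BR needs rd=0 wr=0: ok; after: ALU=2 MUL=2 MEM=1 BR=0, R=4, W=0
[5] MEM needs rd=2 wr=0: ok; after: ALU=2 MUL=2 MEM=0 BR=0, R=2, W=0
[6] BR needs rd=2 wr=0: FU; after: ALU=2 MUL=2 MEM=0 BR=0, R=2, W=0

issued = [0, 1, 4, 5]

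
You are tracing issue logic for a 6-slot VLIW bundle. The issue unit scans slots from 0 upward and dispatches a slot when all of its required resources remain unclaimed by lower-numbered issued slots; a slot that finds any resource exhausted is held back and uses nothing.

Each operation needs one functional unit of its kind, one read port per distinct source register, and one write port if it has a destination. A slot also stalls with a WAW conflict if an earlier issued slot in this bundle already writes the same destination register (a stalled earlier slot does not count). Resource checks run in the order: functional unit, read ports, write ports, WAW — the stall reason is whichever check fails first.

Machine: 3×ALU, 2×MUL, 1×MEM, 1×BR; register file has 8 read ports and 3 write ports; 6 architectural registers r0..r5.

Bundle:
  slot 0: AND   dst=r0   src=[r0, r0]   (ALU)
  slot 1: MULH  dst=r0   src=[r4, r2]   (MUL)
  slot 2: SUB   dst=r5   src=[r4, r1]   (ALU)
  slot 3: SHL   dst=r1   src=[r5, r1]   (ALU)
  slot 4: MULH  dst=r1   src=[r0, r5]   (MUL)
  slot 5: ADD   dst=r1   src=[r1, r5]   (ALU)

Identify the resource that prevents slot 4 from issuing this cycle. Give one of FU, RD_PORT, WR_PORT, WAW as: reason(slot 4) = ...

slot 0 (ALU): ISSUE — free A2,Mu2,Ld1,B1 rp7 wp2
slot 1 (MUL): stall WAW — free A2,Mu2,Ld1,B1 rp7 wp2
slot 2 (ALU): ISSUE — free A1,Mu2,Ld1,B1 rp5 wp1
slot 3 (ALU): ISSUE — free A0,Mu2,Ld1,B1 rp3 wp0
slot 4 (MUL): stall WR_PORT — free A0,Mu2,Ld1,B1 rp3 wp0
slot 5 (ALU): stall FU — free A0,Mu2,Ld1,B1 rp3 wp0

reason(slot 4) = WR_PORT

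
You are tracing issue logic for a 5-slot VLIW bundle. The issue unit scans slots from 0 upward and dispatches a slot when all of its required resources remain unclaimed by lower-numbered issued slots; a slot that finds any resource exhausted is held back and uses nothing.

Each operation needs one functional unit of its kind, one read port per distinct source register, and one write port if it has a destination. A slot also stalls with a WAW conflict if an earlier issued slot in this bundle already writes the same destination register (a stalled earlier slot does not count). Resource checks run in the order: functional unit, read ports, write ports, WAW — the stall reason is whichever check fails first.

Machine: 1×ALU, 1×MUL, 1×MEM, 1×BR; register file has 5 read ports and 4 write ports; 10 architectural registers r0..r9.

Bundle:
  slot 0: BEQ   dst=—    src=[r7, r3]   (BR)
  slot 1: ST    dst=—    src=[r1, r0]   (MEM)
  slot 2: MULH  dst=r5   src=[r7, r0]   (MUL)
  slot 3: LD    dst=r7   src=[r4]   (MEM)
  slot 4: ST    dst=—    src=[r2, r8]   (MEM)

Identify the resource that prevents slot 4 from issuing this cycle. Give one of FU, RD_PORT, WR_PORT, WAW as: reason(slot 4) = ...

(0) want 1×BR +2rd +0wr — yes → AL1|MU1|ME1|BR0|rd3|wr4
(1) want 1×MEM +2rd +0wr — yes → AL1|MU1|ME0|BR0|rd1|wr4
(2) want 1×MUL +2rd +1wr — RD_PORT → AL1|MU1|ME0|BR0|rd1|wr4
(3) want 1×MEM +1rd +1wr — FU → AL1|MU1|ME0|BR0|rd1|wr4
(4) want 1×MEM +2rd +0wr — FU → AL1|MU1|ME0|BR0|rd1|wr4

reason(slot 4) = FU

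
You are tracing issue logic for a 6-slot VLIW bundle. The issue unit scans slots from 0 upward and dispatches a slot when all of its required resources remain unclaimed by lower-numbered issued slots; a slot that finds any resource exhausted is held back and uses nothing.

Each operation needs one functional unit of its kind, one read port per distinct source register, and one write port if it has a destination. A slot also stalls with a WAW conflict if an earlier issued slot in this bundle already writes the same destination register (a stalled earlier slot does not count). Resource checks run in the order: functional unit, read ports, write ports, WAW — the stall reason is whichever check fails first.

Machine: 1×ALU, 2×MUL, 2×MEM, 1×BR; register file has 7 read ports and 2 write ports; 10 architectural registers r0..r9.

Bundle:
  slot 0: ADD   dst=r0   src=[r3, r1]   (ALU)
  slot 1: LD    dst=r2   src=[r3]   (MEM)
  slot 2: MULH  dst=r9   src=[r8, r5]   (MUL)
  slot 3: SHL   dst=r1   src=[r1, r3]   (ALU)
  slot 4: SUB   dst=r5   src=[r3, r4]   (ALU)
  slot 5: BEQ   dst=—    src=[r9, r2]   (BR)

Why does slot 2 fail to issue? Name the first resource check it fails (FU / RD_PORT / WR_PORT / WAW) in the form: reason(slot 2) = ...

  0. ALU→r0 ⇒ go  {0A/2Mu/2Ld/1B | 5r 1w}
  1. MEM→r2 ⇒ go  {0A/2Mu/1Ld/1B | 4r 0w}
  2. MUL→r9 ⇒ no(WR_PORT)  {0A/2Mu/1Ld/1B | 4r 0w}
  3. ALU→r1 ⇒ no(FU)  {0A/2Mu/1Ld/1B | 4r 0w}
  4. ALU→r5 ⇒ no(FU)  {0A/2Mu/1Ld/1B | 4r 0w}
  5. BR ⇒ go  {0A/2Mu/1Ld/0B | 2r 0w}

reason(slot 2) = WR_PORT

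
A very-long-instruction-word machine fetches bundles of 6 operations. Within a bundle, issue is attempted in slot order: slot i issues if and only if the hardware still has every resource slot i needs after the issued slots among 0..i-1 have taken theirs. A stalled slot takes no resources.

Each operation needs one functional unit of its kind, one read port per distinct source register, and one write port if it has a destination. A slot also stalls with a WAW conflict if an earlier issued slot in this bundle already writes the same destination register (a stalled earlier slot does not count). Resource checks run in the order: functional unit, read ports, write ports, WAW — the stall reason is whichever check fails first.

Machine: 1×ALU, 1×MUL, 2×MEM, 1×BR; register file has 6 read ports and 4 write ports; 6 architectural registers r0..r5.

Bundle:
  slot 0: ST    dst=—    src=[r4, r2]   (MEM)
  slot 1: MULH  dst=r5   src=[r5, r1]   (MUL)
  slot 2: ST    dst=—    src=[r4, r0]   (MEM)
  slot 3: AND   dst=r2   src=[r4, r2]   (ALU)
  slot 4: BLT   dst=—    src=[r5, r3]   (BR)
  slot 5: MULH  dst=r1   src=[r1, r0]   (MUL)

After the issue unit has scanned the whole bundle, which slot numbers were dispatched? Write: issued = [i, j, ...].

[0] MEM needs rd=2 wr=0: ok; after: ALU=1 MUL=1 MEM=1 BR=1, R=4, W=4
[1] MUL needs rd=2 wr=1: ok; after: ALU=1 MUL=0 MEM=1 BR=1, R=2, W=3
[2] MEM needs rd=2 wr=0: ok; after: ALU=1 MUL=0 MEM=0 BR=1, R=0, W=3
[3] ALU needs rd=2 wr=1: RD_PORT; after: ALU=1 MUL=0 MEM=0 BR=1, R=0, W=3
[4] BR needs rd=2 wr=0: RD_PORT; after: ALU=1 MUL=0 MEM=0 BR=1, R=0, W=3
[5] MUL needs rd=2 wr=1: FU; after: ALU=1 MUL=0 MEM=0 BR=1, R=0, W=3

issued = [0, 1, 2]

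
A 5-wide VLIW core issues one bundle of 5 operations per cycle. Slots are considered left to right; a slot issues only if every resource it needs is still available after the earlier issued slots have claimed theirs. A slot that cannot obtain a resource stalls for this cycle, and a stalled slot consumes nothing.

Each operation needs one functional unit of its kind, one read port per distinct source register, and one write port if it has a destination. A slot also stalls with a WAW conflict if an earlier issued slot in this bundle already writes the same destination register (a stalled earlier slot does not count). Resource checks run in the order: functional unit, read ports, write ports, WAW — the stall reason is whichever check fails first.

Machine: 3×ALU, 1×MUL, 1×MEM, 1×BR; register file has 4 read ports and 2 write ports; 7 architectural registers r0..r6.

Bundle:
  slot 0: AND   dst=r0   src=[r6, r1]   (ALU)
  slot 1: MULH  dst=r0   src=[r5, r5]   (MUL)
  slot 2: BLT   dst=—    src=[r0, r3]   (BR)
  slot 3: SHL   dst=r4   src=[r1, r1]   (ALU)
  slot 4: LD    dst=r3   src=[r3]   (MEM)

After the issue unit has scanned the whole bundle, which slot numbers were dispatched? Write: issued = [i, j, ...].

issued = [0, 2]

[0] ALU needs rd=2 wr=1: ok; after: ALU=2 MUL=1 MEM=1 BR=1, R=2, W=1
[1] MUL needs rd=1 wr=1: WAW; after: ALU=2 MUL=1 MEM=1 BR=1, R=2, W=1
[2] BR needs rd=2 wr=0: ok; after: ALU=2 MUL=1 MEM=1 BR=0, R=0, W=1
[3] ALU needs rd=1 wr=1: RD_PORT; after: ALU=2 MUL=1 MEM=1 BR=0, R=0, W=1
[4] MEM needs rd=1 wr=1: RD_PORT; after: ALU=2 MUL=1 MEM=1 BR=0, R=0, W=1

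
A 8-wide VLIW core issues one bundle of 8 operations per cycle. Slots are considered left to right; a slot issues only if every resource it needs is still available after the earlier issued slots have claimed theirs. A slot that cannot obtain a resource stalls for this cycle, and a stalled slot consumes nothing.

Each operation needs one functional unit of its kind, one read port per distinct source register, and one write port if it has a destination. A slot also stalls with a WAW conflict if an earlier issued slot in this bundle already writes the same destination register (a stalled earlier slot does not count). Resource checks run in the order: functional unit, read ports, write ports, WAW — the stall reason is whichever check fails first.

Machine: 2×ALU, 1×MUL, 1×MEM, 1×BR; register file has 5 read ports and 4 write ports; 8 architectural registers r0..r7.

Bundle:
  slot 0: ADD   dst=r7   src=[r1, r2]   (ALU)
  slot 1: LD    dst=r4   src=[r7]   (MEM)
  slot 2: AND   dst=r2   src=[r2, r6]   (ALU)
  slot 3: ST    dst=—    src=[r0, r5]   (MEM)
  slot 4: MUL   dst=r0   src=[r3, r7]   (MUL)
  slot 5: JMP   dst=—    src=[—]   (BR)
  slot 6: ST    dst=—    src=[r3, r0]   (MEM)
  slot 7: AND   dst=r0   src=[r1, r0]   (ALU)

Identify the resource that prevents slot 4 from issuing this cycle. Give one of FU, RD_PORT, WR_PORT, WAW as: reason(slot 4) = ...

reason(slot 4) = RD_PORT

slot 0 (ALU): ISSUE — free A1,Mu1,Ld1,B1 rp3 wp3
slot 1 (MEM): ISSUE — free A1,Mu1,Ld0,B1 rp2 wp2
slot 2 (ALU): ISSUE — free A0,Mu1,Ld0,B1 rp0 wp1
slot 3 (MEM): stall FU — free A0,Mu1,Ld0,B1 rp0 wp1
slot 4 (MUL): stall RD_PORT — free A0,Mu1,Ld0,B1 rp0 wp1
slot 5 (BR): ISSUE — free A0,Mu1,Ld0,B0 rp0 wp1
slot 6 (MEM): stall FU — free A0,Mu1,Ld0,B0 rp0 wp1
slot 7 (ALU): stall FU — free A0,Mu1,Ld0,B0 rp0 wp1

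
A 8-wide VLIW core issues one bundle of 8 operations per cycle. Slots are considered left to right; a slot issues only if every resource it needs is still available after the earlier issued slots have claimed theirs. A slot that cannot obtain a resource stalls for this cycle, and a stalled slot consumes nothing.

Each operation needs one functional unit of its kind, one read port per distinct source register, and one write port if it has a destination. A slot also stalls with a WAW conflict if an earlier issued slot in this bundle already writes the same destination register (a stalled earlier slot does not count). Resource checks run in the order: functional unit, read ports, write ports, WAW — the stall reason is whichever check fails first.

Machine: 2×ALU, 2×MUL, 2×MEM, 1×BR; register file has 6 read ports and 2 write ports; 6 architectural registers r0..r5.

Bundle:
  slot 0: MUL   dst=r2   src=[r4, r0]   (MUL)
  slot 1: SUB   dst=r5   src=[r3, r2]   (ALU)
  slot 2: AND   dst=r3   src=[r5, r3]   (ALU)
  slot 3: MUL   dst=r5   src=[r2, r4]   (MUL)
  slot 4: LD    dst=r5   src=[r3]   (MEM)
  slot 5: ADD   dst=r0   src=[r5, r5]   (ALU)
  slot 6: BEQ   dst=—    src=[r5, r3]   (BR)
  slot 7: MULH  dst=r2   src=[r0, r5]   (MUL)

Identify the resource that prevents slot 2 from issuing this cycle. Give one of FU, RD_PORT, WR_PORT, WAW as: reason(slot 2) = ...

  0. MUL→r2 ⇒ go  {2A/1Mu/2Ld/1B | 4r 1w}
  1. ALU→r5 ⇒ go  {1A/1Mu/2Ld/1B | 2r 0w}
  2. ALU→r3 ⇒ no(WR_PORT)  {1A/1Mu/2Ld/1B | 2r 0w}
  3. MUL→r5 ⇒ no(WR_PORT)  {1A/1Mu/2Ld/1B | 2r 0w}
  4. MEM→r5 ⇒ no(WR_PORT)  {1A/1Mu/2Ld/1B | 2r 0w}
  5. ALU→r0 ⇒ no(WR_PORT)  {1A/1Mu/2Ld/1B | 2r 0w}
  6. BR ⇒ go  {1A/1Mu/2Ld/0B | 0r 0w}
  7. MUL→r2 ⇒ no(RD_PORT)  {1A/1Mu/2Ld/0B | 0r 0w}

reason(slot 2) = WR_PORT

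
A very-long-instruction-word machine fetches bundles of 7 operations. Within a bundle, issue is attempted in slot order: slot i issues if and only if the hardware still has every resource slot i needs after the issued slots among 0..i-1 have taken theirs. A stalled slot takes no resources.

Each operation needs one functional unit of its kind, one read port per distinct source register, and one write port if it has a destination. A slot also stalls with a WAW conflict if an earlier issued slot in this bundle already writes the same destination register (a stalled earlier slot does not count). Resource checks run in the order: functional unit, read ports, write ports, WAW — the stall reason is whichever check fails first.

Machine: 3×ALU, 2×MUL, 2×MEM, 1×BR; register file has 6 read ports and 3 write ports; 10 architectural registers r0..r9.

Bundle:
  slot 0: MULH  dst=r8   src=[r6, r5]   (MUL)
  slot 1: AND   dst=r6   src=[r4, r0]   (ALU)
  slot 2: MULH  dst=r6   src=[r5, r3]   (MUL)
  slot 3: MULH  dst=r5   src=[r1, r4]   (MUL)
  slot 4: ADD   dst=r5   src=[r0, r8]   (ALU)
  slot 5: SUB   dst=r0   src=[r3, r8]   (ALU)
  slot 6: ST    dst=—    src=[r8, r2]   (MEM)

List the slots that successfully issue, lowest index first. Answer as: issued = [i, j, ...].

#0 MUL src=r6,r5 dispatched  <A:3 Mu:1 Ld:2 B:1 rd:4 wr:2>
#1 ALU src=r4,r0 dispatched  <A:2 Mu:1 Ld:2 B:1 rd:2 wr:1>
#2 MUL src=r5,r3 held:WAW  <A:2 Mu:1 Ld:2 B:1 rd:2 wr:1>
#3 MUL src=r1,r4 dispatched  <A:2 Mu:0 Ld:2 B:1 rd:0 wr:0>
#4 ALU src=r0,r8 held:RD_PORT  <A:2 Mu:0 Ld:2 B:1 rd:0 wr:0>
#5 ALU src=r3,r8 held:RD_PORT  <A:2 Mu:0 Ld:2 B:1 rd:0 wr:0>
#6 MEM src=r8,r2 held:RD_PORT  <A:2 Mu:0 Ld:2 B:1 rd:0 wr:0>

issued = [0, 1, 3]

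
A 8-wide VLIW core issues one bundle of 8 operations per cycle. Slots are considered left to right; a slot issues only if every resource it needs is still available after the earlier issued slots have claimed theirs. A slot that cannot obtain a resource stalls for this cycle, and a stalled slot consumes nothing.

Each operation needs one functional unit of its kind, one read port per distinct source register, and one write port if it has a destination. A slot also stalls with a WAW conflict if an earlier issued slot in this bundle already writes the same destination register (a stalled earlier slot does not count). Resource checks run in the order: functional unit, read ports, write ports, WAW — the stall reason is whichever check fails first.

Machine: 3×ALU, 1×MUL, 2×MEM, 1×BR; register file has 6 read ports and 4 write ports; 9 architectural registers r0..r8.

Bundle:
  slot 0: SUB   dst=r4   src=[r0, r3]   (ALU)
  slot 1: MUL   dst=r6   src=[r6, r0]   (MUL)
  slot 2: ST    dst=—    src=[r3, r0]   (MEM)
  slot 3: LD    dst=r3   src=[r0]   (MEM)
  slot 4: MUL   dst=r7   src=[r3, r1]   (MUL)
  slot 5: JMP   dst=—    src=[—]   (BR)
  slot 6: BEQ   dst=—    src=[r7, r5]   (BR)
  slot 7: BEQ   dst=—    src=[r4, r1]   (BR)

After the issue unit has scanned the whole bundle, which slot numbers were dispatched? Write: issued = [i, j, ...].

slot 0 (ALU): ISSUE — free A2,Mu1,Ld2,B1 rp4 wp3
slot 1 (MUL): ISSUE — free A2,Mu0,Ld2,B1 rp2 wp2
slot 2 (MEM): ISSUE — free A2,Mu0,Ld1,B1 rp0 wp2
slot 3 (MEM): stall RD_PORT — free A2,Mu0,Ld1,B1 rp0 wp2
slot 4 (MUL): stall FU — free A2,Mu0,Ld1,B1 rp0 wp2
slot 5 (BR): ISSUE — free A2,Mu0,Ld1,B0 rp0 wp2
slot 6 (BR): stall FU — free A2,Mu0,Ld1,B0 rp0 wp2
slot 7 (BR): stall FU — free A2,Mu0,Ld1,B0 rp0 wp2

issued = [0, 1, 2, 5]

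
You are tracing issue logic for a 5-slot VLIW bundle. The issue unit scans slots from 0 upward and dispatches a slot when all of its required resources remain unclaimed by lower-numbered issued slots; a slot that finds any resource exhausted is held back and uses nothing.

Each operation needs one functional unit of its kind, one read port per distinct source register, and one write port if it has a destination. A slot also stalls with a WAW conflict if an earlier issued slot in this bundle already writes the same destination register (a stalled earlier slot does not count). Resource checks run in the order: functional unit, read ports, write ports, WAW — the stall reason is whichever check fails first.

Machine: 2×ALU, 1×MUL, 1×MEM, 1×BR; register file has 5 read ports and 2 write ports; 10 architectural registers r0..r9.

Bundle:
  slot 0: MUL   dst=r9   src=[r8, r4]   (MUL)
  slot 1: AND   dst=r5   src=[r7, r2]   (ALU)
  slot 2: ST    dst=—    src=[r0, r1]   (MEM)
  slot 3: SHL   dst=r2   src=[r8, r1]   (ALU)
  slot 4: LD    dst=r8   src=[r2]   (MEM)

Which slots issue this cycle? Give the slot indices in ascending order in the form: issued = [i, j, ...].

issued = [0, 1]

(0) want 1×MUL +2rd +1wr — yes → AL2|MU0|ME1|BR1|rd3|wr1
(1) want 1×ALU +2rd +1wr — yes → AL1|MU0|ME1|BR1|rd1|wr0
(2) want 1×MEM +2rd +0wr — RD_PORT → AL1|MU0|ME1|BR1|rd1|wr0
(3) want 1×ALU +2rd +1wr — RD_PORT → AL1|MU0|ME1|BR1|rd1|wr0
(4) want 1×MEM +1rd +1wr — WR_PORT → AL1|MU0|ME1|BR1|rd1|wr0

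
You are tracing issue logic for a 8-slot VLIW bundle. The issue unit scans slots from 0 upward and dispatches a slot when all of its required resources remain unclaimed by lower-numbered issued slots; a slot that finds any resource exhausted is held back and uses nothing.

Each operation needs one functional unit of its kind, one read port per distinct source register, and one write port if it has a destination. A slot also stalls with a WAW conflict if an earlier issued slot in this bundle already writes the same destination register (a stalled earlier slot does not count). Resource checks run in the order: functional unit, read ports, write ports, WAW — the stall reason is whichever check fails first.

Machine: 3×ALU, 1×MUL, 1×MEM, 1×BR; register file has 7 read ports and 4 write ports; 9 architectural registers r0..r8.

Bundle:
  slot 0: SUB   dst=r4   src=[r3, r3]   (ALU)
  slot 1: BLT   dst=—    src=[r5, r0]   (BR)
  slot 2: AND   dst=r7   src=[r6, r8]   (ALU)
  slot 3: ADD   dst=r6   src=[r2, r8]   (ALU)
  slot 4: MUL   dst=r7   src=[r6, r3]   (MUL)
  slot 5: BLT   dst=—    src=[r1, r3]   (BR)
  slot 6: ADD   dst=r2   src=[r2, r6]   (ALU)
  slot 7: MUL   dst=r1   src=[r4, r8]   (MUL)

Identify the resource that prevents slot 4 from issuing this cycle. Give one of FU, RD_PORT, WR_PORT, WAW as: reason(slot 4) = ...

(0) want 1×ALU +1rd +1wr — yes → AL2|MU1|ME1|BR1|rd6|wr3
(1) want 1×BR +2rd +0wr — yes → AL2|MU1|ME1|BR0|rd4|wr3
(2) want 1×ALU +2rd +1wr — yes → AL1|MU1|ME1|BR0|rd2|wr2
(3) want 1×ALU +2rd +1wr — yes → AL0|MU1|ME1|BR0|rd0|wr1
(4) want 1×MUL +2rd +1wr — RD_PORT → AL0|MU1|ME1|BR0|rd0|wr1
(5) want 1×BR +2rd +0wr — FU → AL0|MU1|ME1|BR0|rd0|wr1
(6) want 1×ALU +2rd +1wr — FU → AL0|MU1|ME1|BR0|rd0|wr1
(7) want 1×MUL +2rd +1wr — RD_PORT → AL0|MU1|ME1|BR0|rd0|wr1

reason(slot 4) = RD_PORT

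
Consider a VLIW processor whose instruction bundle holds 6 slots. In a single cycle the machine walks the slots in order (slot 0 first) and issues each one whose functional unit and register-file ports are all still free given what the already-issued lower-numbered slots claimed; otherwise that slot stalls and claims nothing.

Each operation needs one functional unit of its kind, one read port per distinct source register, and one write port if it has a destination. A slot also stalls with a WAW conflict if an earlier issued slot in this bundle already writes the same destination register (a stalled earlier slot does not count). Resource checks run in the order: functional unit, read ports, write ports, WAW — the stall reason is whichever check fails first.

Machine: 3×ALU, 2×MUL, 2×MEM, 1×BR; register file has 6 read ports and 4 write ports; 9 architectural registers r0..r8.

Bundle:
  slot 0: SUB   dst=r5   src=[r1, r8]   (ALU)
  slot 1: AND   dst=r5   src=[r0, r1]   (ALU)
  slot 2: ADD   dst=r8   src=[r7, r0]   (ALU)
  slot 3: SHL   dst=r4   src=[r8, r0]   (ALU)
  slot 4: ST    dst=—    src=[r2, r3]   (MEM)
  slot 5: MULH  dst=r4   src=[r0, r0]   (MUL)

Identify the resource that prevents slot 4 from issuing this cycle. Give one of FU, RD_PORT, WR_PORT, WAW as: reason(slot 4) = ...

reason(slot 4) = RD_PORT

(0) want 1×ALU +2rd +1wr — yes → AL2|MU2|ME2|BR1|rd4|wr3
(1) want 1×ALU +2rd +1wr — WAW → AL2|MU2|ME2|BR1|rd4|wr3
(2) want 1×ALU +2rd +1wr — yes → AL1|MU2|ME2|BR1|rd2|wr2
(3) want 1×ALU +2rd +1wr — yes → AL0|MU2|ME2|BR1|rd0|wr1
(4) want 1×MEM +2rd +0wr — RD_PORT → AL0|MU2|ME2|BR1|rd0|wr1
(5) want 1×MUL +1rd +1wr — RD_PORT → AL0|MU2|ME2|BR1|rd0|wr1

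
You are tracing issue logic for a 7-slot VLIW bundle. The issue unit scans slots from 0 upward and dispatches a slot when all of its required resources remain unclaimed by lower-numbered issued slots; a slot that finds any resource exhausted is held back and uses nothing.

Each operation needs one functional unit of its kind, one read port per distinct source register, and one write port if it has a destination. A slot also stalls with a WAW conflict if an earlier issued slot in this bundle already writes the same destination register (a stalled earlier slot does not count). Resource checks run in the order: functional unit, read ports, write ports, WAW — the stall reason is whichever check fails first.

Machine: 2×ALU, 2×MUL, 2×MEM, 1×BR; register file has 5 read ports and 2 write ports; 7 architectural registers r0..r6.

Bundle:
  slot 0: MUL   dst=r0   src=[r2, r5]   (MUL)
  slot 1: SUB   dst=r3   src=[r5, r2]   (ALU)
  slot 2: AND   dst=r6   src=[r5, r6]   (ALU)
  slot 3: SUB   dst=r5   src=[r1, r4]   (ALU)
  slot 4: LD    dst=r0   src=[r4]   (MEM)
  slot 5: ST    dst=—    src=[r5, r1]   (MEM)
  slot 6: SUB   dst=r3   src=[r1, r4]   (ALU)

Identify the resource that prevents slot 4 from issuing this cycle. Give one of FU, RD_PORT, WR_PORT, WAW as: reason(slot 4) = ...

reason(slot 4) = WR_PORT

#0 MUL src=r2,r5 dispatched  <A:2 Mu:1 Ld:2 B:1 rd:3 wr:1>
#1 ALU src=r5,r2 dispatched  <A:1 Mu:1 Ld:2 B:1 rd:1 wr:0>
#2 ALU src=r5,r6 held:RD_PORT  <A:1 Mu:1 Ld:2 B:1 rd:1 wr:0>
#3 ALU src=r1,r4 held:RD_PORT  <A:1 Mu:1 Ld:2 B:1 rd:1 wr:0>
#4 MEM src=r4 held:WR_PORT  <A:1 Mu:1 Ld:2 B:1 rd:1 wr:0>
#5 MEM src=r5,r1 held:RD_PORT  <A:1 Mu:1 Ld:2 B:1 rd:1 wr:0>
#6 ALU src=r1,r4 held:RD_PORT  <A:1 Mu:1 Ld:2 B:1 rd:1 wr:0>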